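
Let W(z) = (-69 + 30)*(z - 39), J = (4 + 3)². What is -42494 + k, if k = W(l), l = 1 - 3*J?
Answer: -35279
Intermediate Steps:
J = 49 (J = 7² = 49)
l = -146 (l = 1 - 3*49 = 1 - 147 = -146)
W(z) = 1521 - 39*z (W(z) = -39*(-39 + z) = 1521 - 39*z)
k = 7215 (k = 1521 - 39*(-146) = 1521 + 5694 = 7215)
-42494 + k = -42494 + 7215 = -35279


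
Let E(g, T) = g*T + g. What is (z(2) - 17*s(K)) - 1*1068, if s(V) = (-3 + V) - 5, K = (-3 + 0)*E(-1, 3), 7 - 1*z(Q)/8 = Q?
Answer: -1096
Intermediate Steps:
E(g, T) = g + T*g (E(g, T) = T*g + g = g + T*g)
z(Q) = 56 - 8*Q
K = 12 (K = (-3 + 0)*(-(1 + 3)) = -(-3)*4 = -3*(-4) = 12)
s(V) = -8 + V
(z(2) - 17*s(K)) - 1*1068 = ((56 - 8*2) - 17*(-8 + 12)) - 1*1068 = ((56 - 16) - 17*4) - 1068 = (40 - 68) - 1068 = -28 - 1068 = -1096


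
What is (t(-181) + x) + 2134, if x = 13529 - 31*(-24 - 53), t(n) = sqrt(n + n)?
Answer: 18050 + I*sqrt(362) ≈ 18050.0 + 19.026*I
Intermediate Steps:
t(n) = sqrt(2)*sqrt(n) (t(n) = sqrt(2*n) = sqrt(2)*sqrt(n))
x = 15916 (x = 13529 - 31*(-77) = 13529 - 1*(-2387) = 13529 + 2387 = 15916)
(t(-181) + x) + 2134 = (sqrt(2)*sqrt(-181) + 15916) + 2134 = (sqrt(2)*(I*sqrt(181)) + 15916) + 2134 = (I*sqrt(362) + 15916) + 2134 = (15916 + I*sqrt(362)) + 2134 = 18050 + I*sqrt(362)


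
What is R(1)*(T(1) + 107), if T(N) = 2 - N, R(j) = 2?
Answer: 216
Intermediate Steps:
R(1)*(T(1) + 107) = 2*((2 - 1*1) + 107) = 2*((2 - 1) + 107) = 2*(1 + 107) = 2*108 = 216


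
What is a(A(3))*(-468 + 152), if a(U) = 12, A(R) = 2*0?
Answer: -3792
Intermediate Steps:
A(R) = 0
a(A(3))*(-468 + 152) = 12*(-468 + 152) = 12*(-316) = -3792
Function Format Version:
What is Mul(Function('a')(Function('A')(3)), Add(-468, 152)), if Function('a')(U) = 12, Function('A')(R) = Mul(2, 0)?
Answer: -3792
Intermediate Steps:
Function('A')(R) = 0
Mul(Function('a')(Function('A')(3)), Add(-468, 152)) = Mul(12, Add(-468, 152)) = Mul(12, -316) = -3792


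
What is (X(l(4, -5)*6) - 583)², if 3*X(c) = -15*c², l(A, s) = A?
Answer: 11992369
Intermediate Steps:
X(c) = -5*c² (X(c) = (-15*c²)/3 = -5*c²)
(X(l(4, -5)*6) - 583)² = (-5*(4*6)² - 583)² = (-5*24² - 583)² = (-5*576 - 583)² = (-2880 - 583)² = (-3463)² = 11992369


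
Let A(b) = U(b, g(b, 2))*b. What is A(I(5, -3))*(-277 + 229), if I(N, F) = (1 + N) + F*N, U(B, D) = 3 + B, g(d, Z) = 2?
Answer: -2592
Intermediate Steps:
I(N, F) = 1 + N + F*N
A(b) = b*(3 + b) (A(b) = (3 + b)*b = b*(3 + b))
A(I(5, -3))*(-277 + 229) = ((1 + 5 - 3*5)*(3 + (1 + 5 - 3*5)))*(-277 + 229) = ((1 + 5 - 15)*(3 + (1 + 5 - 15)))*(-48) = -9*(3 - 9)*(-48) = -9*(-6)*(-48) = 54*(-48) = -2592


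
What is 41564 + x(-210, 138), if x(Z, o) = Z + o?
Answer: 41492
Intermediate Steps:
41564 + x(-210, 138) = 41564 + (-210 + 138) = 41564 - 72 = 41492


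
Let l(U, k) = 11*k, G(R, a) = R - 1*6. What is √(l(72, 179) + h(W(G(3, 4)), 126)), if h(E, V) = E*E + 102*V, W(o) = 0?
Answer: √14821 ≈ 121.74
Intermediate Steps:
G(R, a) = -6 + R (G(R, a) = R - 6 = -6 + R)
h(E, V) = E² + 102*V
√(l(72, 179) + h(W(G(3, 4)), 126)) = √(11*179 + (0² + 102*126)) = √(1969 + (0 + 12852)) = √(1969 + 12852) = √14821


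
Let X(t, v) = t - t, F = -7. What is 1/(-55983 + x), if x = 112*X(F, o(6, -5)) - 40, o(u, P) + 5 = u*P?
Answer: -1/56023 ≈ -1.7850e-5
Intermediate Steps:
o(u, P) = -5 + P*u (o(u, P) = -5 + u*P = -5 + P*u)
X(t, v) = 0
x = -40 (x = 112*0 - 40 = 0 - 40 = -40)
1/(-55983 + x) = 1/(-55983 - 40) = 1/(-56023) = -1/56023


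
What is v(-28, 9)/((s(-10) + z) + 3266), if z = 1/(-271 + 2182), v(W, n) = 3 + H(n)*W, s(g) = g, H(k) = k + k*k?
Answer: -4809987/6222217 ≈ -0.77303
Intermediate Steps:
H(k) = k + k²
v(W, n) = 3 + W*n*(1 + n) (v(W, n) = 3 + (n*(1 + n))*W = 3 + W*n*(1 + n))
z = 1/1911 ≈ 0.00052329
v(-28, 9)/((s(-10) + z) + 3266) = (3 - 28*9*(1 + 9))/((-10 + 1/1911) + 3266) = (3 - 28*9*10)/(-19109/1911 + 3266) = (3 - 2520)/(6222217/1911) = -2517*1911/6222217 = -4809987/6222217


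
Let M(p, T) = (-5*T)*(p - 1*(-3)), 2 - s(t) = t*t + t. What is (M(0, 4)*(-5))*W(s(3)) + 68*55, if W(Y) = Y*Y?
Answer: 33740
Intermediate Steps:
s(t) = 2 - t - t**2 (s(t) = 2 - (t*t + t) = 2 - (t**2 + t) = 2 - (t + t**2) = 2 + (-t - t**2) = 2 - t - t**2)
W(Y) = Y**2
M(p, T) = -5*T*(3 + p) (M(p, T) = (-5*T)*(p + 3) = (-5*T)*(3 + p) = -5*T*(3 + p))
(M(0, 4)*(-5))*W(s(3)) + 68*55 = (-5*4*(3 + 0)*(-5))*(2 - 1*3 - 1*3**2)**2 + 68*55 = (-5*4*3*(-5))*(2 - 3 - 1*9)**2 + 3740 = (-60*(-5))*(2 - 3 - 9)**2 + 3740 = 300*(-10)**2 + 3740 = 300*100 + 3740 = 30000 + 3740 = 33740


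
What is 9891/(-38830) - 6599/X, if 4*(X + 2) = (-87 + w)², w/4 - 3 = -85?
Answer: -2728355027/6687186110 ≈ -0.40800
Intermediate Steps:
w = -328 (w = 12 + 4*(-85) = 12 - 340 = -328)
X = 172217/4 (X = -2 + (-87 - 328)²/4 = -2 + (¼)*(-415)² = -2 + (¼)*172225 = -2 + 172225/4 = 172217/4 ≈ 43054.)
9891/(-38830) - 6599/X = 9891/(-38830) - 6599/172217/4 = 9891*(-1/38830) - 6599*4/172217 = -9891/38830 - 26396/172217 = -2728355027/6687186110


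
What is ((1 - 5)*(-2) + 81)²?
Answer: 7921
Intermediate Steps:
((1 - 5)*(-2) + 81)² = (-4*(-2) + 81)² = (8 + 81)² = 89² = 7921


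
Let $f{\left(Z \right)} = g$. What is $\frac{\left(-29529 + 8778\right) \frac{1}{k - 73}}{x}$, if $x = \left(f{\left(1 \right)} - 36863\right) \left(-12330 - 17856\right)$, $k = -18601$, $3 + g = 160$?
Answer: $\frac{6917}{6896976206328} \approx 1.0029 \cdot 10^{-9}$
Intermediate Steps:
$g = 157$ ($g = -3 + 160 = 157$)
$f{\left(Z \right)} = 157$
$x = 1108007316$ ($x = \left(157 - 36863\right) \left(-12330 - 17856\right) = \left(-36706\right) \left(-30186\right) = 1108007316$)
$\frac{\left(-29529 + 8778\right) \frac{1}{k - 73}}{x} = \frac{\left(-29529 + 8778\right) \frac{1}{-18601 - 73}}{1108007316} = - \frac{20751}{-18674} \cdot \frac{1}{1108007316} = \left(-20751\right) \left(- \frac{1}{18674}\right) \frac{1}{1108007316} = \frac{20751}{18674} \cdot \frac{1}{1108007316} = \frac{6917}{6896976206328}$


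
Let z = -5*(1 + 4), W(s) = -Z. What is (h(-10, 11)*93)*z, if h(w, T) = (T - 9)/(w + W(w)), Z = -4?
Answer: 775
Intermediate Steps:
W(s) = 4 (W(s) = -1*(-4) = 4)
h(w, T) = (-9 + T)/(4 + w) (h(w, T) = (T - 9)/(w + 4) = (-9 + T)/(4 + w))
z = -25 (z = -5*5 = -25)
(h(-10, 11)*93)*z = (((-9 + 11)/(4 - 10))*93)*(-25) = ((2/(-6))*93)*(-25) = (-1/6*2*93)*(-25) = -1/3*93*(-25) = -31*(-25) = 775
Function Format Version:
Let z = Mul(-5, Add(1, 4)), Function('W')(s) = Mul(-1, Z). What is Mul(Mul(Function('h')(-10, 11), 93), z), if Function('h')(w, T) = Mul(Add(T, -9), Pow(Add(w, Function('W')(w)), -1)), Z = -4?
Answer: 775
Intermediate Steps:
Function('W')(s) = 4 (Function('W')(s) = Mul(-1, -4) = 4)
Function('h')(w, T) = Mul(Pow(Add(4, w), -1), Add(-9, T)) (Function('h')(w, T) = Mul(Add(T, -9), Pow(Add(w, 4), -1)) = Mul(Add(-9, T), Pow(Add(4, w), -1)) = Mul(Pow(Add(4, w), -1), Add(-9, T)))
z = -25 (z = Mul(-5, 5) = -25)
Mul(Mul(Function('h')(-10, 11), 93), z) = Mul(Mul(Mul(Pow(Add(4, -10), -1), Add(-9, 11)), 93), -25) = Mul(Mul(Mul(Pow(-6, -1), 2), 93), -25) = Mul(Mul(Mul(Rational(-1, 6), 2), 93), -25) = Mul(Mul(Rational(-1, 3), 93), -25) = Mul(-31, -25) = 775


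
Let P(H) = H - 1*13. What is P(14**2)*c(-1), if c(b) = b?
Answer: -183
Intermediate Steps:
P(H) = -13 + H (P(H) = H - 13 = -13 + H)
P(14**2)*c(-1) = (-13 + 14**2)*(-1) = (-13 + 196)*(-1) = 183*(-1) = -183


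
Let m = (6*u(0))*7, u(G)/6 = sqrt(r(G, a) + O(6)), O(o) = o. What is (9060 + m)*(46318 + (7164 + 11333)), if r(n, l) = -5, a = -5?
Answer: 603557280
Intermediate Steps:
u(G) = 6 (u(G) = 6*sqrt(-5 + 6) = 6*sqrt(1) = 6*1 = 6)
m = 252 (m = (6*6)*7 = 36*7 = 252)
(9060 + m)*(46318 + (7164 + 11333)) = (9060 + 252)*(46318 + (7164 + 11333)) = 9312*(46318 + 18497) = 9312*64815 = 603557280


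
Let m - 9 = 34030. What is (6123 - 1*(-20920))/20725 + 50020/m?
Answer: 1957181177/705458275 ≈ 2.7743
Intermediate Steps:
m = 34039 (m = 9 + 34030 = 34039)
(6123 - 1*(-20920))/20725 + 50020/m = (6123 - 1*(-20920))/20725 + 50020/34039 = (6123 + 20920)*(1/20725) + 50020*(1/34039) = 27043*(1/20725) + 50020/34039 = 27043/20725 + 50020/34039 = 1957181177/705458275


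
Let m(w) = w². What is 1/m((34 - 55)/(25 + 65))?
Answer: 900/49 ≈ 18.367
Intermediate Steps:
1/m((34 - 55)/(25 + 65)) = 1/(((34 - 55)/(25 + 65))²) = 1/((-21/90)²) = 1/((-21*1/90)²) = 1/((-7/30)²) = 1/(49/900) = 900/49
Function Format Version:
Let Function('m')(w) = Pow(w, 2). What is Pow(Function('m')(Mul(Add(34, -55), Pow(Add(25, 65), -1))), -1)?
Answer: Rational(900, 49) ≈ 18.367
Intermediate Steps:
Pow(Function('m')(Mul(Add(34, -55), Pow(Add(25, 65), -1))), -1) = Pow(Pow(Mul(Add(34, -55), Pow(Add(25, 65), -1)), 2), -1) = Pow(Pow(Mul(-21, Pow(90, -1)), 2), -1) = Pow(Pow(Mul(-21, Rational(1, 90)), 2), -1) = Pow(Pow(Rational(-7, 30), 2), -1) = Pow(Rational(49, 900), -1) = Rational(900, 49)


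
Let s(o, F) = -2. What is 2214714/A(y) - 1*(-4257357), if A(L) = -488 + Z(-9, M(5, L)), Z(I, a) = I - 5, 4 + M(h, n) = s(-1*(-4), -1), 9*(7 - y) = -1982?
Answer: 1067489250/251 ≈ 4.2529e+6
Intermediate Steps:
y = 2045/9 (y = 7 - ⅑*(-1982) = 7 + 1982/9 = 2045/9 ≈ 227.22)
M(h, n) = -6 (M(h, n) = -4 - 2 = -6)
Z(I, a) = -5 + I
A(L) = -502 (A(L) = -488 + (-5 - 9) = -488 - 14 = -502)
2214714/A(y) - 1*(-4257357) = 2214714/(-502) - 1*(-4257357) = 2214714*(-1/502) + 4257357 = -1107357/251 + 4257357 = 1067489250/251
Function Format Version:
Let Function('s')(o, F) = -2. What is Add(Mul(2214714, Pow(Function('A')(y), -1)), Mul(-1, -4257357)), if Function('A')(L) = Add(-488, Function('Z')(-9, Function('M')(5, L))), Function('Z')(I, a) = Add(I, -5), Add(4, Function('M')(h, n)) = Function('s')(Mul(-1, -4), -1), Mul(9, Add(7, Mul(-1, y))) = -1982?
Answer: Rational(1067489250, 251) ≈ 4.2529e+6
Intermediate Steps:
y = Rational(2045, 9) (y = Add(7, Mul(Rational(-1, 9), -1982)) = Add(7, Rational(1982, 9)) = Rational(2045, 9) ≈ 227.22)
Function('M')(h, n) = -6 (Function('M')(h, n) = Add(-4, -2) = -6)
Function('Z')(I, a) = Add(-5, I)
Function('A')(L) = -502 (Function('A')(L) = Add(-488, Add(-5, -9)) = Add(-488, -14) = -502)
Add(Mul(2214714, Pow(Function('A')(y), -1)), Mul(-1, -4257357)) = Add(Mul(2214714, Pow(-502, -1)), Mul(-1, -4257357)) = Add(Mul(2214714, Rational(-1, 502)), 4257357) = Add(Rational(-1107357, 251), 4257357) = Rational(1067489250, 251)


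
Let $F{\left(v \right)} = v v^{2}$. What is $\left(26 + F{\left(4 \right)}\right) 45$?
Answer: $4050$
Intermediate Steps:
$F{\left(v \right)} = v^{3}$
$\left(26 + F{\left(4 \right)}\right) 45 = \left(26 + 4^{3}\right) 45 = \left(26 + 64\right) 45 = 90 \cdot 45 = 4050$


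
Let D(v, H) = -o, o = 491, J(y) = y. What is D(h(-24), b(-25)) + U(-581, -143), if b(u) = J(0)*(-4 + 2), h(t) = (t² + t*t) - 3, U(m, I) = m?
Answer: -1072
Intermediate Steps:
h(t) = -3 + 2*t² (h(t) = (t² + t²) - 3 = 2*t² - 3 = -3 + 2*t²)
b(u) = 0 (b(u) = 0*(-4 + 2) = 0*(-2) = 0)
D(v, H) = -491 (D(v, H) = -1*491 = -491)
D(h(-24), b(-25)) + U(-581, -143) = -491 - 581 = -1072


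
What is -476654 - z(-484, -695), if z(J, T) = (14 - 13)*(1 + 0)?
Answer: -476655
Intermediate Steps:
z(J, T) = 1 (z(J, T) = 1*1 = 1)
-476654 - z(-484, -695) = -476654 - 1*1 = -476654 - 1 = -476655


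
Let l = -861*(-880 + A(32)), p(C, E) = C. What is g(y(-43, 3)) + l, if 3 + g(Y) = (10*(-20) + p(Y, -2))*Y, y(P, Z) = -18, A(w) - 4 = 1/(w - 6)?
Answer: 19711221/26 ≈ 7.5812e+5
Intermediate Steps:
A(w) = 4 + 1/(-6 + w) (A(w) = 4 + 1/(w - 6) = 4 + 1/(-6 + w))
l = 19609275/26 (l = -861*(-880 + (-23 + 4*32)/(-6 + 32)) = -861*(-880 + (-23 + 128)/26) = -861*(-880 + (1/26)*105) = -861*(-880 + 105/26) = -861*(-22775/26) = 19609275/26 ≈ 7.5420e+5)
g(Y) = -3 + Y*(-200 + Y) (g(Y) = -3 + (10*(-20) + Y)*Y = -3 + (-200 + Y)*Y = -3 + Y*(-200 + Y))
g(y(-43, 3)) + l = (-3 + (-18)**2 - 200*(-18)) + 19609275/26 = (-3 + 324 + 3600) + 19609275/26 = 3921 + 19609275/26 = 19711221/26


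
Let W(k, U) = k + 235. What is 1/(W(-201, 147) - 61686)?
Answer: -1/61652 ≈ -1.6220e-5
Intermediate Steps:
W(k, U) = 235 + k
1/(W(-201, 147) - 61686) = 1/((235 - 201) - 61686) = 1/(34 - 61686) = 1/(-61652) = -1/61652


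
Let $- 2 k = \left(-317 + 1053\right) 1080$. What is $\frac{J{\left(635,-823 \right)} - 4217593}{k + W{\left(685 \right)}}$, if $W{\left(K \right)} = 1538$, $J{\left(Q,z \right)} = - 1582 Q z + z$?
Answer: $- \frac{411271347}{197951} \approx -2077.6$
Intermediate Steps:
$J{\left(Q,z \right)} = z - 1582 Q z$ ($J{\left(Q,z \right)} = - 1582 Q z + z = z - 1582 Q z$)
$k = -397440$ ($k = - \frac{\left(-317 + 1053\right) 1080}{2} = - \frac{736 \cdot 1080}{2} = \left(- \frac{1}{2}\right) 794880 = -397440$)
$\frac{J{\left(635,-823 \right)} - 4217593}{k + W{\left(685 \right)}} = \frac{- 823 \left(1 - 1004570\right) - 4217593}{-397440 + 1538} = \frac{- 823 \left(1 - 1004570\right) - 4217593}{-395902} = \left(\left(-823\right) \left(-1004569\right) - 4217593\right) \left(- \frac{1}{395902}\right) = \left(826760287 - 4217593\right) \left(- \frac{1}{395902}\right) = 822542694 \left(- \frac{1}{395902}\right) = - \frac{411271347}{197951}$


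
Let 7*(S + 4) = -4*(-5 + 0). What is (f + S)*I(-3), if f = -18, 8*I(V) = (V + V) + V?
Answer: 603/28 ≈ 21.536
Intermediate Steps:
I(V) = 3*V/8 (I(V) = ((V + V) + V)/8 = (2*V + V)/8 = (3*V)/8 = 3*V/8)
S = -8/7 (S = -4 + (-4*(-5 + 0))/7 = -4 + (-4*(-5))/7 = -4 + (⅐)*20 = -4 + 20/7 = -8/7 ≈ -1.1429)
(f + S)*I(-3) = (-18 - 8/7)*((3/8)*(-3)) = -134/7*(-9/8) = 603/28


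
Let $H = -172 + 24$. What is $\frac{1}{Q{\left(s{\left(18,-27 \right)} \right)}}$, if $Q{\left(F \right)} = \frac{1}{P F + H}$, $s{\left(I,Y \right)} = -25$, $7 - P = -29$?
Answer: $-1048$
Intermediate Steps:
$P = 36$ ($P = 7 - -29 = 7 + 29 = 36$)
$H = -148$
$Q{\left(F \right)} = \frac{1}{-148 + 36 F}$ ($Q{\left(F \right)} = \frac{1}{36 F - 148} = \frac{1}{-148 + 36 F}$)
$\frac{1}{Q{\left(s{\left(18,-27 \right)} \right)}} = \frac{1}{\frac{1}{4} \frac{1}{-37 + 9 \left(-25\right)}} = \frac{1}{\frac{1}{4} \frac{1}{-37 - 225}} = \frac{1}{\frac{1}{4} \frac{1}{-262}} = \frac{1}{\frac{1}{4} \left(- \frac{1}{262}\right)} = \frac{1}{- \frac{1}{1048}} = -1048$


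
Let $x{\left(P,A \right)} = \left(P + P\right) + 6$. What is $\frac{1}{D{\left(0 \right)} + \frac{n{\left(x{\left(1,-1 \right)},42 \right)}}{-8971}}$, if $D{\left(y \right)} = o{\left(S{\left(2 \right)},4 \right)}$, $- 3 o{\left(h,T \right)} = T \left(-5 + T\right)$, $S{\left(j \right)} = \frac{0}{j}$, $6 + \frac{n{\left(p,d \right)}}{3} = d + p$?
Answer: $\frac{26913}{35488} \approx 0.75837$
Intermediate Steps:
$x{\left(P,A \right)} = 6 + 2 P$ ($x{\left(P,A \right)} = 2 P + 6 = 6 + 2 P$)
$n{\left(p,d \right)} = -18 + 3 d + 3 p$ ($n{\left(p,d \right)} = -18 + 3 \left(d + p\right) = -18 + \left(3 d + 3 p\right) = -18 + 3 d + 3 p$)
$S{\left(j \right)} = 0$
$o{\left(h,T \right)} = - \frac{T \left(-5 + T\right)}{3}$
$D{\left(y \right)} = \frac{4}{3}$ ($D{\left(y \right)} = \frac{1}{3} \cdot 4 \left(5 - 4\right) = \frac{1}{3} \cdot 4 \cdot 1 = \frac{4}{3}$)
$\frac{1}{D{\left(0 \right)} + \frac{n{\left(x{\left(1,-1 \right)},42 \right)}}{-8971}} = \frac{1}{\frac{4}{3} + \frac{-18 + 3 \cdot 42 + 3 \left(6 + 2 \cdot 1\right)}{-8971}} = \frac{1}{\frac{4}{3} + \left(-18 + 126 + 3 \left(6 + 2\right)\right) \left(- \frac{1}{8971}\right)} = \frac{1}{\frac{4}{3} + \left(-18 + 126 + 3 \cdot 8\right) \left(- \frac{1}{8971}\right)} = \frac{1}{\frac{4}{3} + \left(-18 + 126 + 24\right) \left(- \frac{1}{8971}\right)} = \frac{1}{\frac{4}{3} + 132 \left(- \frac{1}{8971}\right)} = \frac{1}{\frac{4}{3} - \frac{132}{8971}} = \frac{1}{\frac{35488}{26913}} = \frac{26913}{35488}$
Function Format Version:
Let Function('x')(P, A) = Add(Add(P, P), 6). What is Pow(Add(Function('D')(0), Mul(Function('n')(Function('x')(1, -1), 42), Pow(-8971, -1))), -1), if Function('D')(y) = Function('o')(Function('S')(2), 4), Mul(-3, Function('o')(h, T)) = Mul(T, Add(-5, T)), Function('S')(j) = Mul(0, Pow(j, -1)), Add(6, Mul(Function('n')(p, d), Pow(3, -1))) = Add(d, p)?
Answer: Rational(26913, 35488) ≈ 0.75837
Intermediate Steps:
Function('x')(P, A) = Add(6, Mul(2, P)) (Function('x')(P, A) = Add(Mul(2, P), 6) = Add(6, Mul(2, P)))
Function('n')(p, d) = Add(-18, Mul(3, d), Mul(3, p)) (Function('n')(p, d) = Add(-18, Mul(3, Add(d, p))) = Add(-18, Add(Mul(3, d), Mul(3, p))) = Add(-18, Mul(3, d), Mul(3, p)))
Function('S')(j) = 0
Function('o')(h, T) = Mul(Rational(-1, 3), T, Add(-5, T)) (Function('o')(h, T) = Mul(Rational(-1, 3), Mul(T, Add(-5, T))) = Mul(Rational(-1, 3), T, Add(-5, T)))
Function('D')(y) = Rational(4, 3) (Function('D')(y) = Mul(Rational(1, 3), 4, Add(5, Mul(-1, 4))) = Mul(Rational(1, 3), 4, Add(5, -4)) = Mul(Rational(1, 3), 4, 1) = Rational(4, 3))
Pow(Add(Function('D')(0), Mul(Function('n')(Function('x')(1, -1), 42), Pow(-8971, -1))), -1) = Pow(Add(Rational(4, 3), Mul(Add(-18, Mul(3, 42), Mul(3, Add(6, Mul(2, 1)))), Pow(-8971, -1))), -1) = Pow(Add(Rational(4, 3), Mul(Add(-18, 126, Mul(3, Add(6, 2))), Rational(-1, 8971))), -1) = Pow(Add(Rational(4, 3), Mul(Add(-18, 126, Mul(3, 8)), Rational(-1, 8971))), -1) = Pow(Add(Rational(4, 3), Mul(Add(-18, 126, 24), Rational(-1, 8971))), -1) = Pow(Add(Rational(4, 3), Mul(132, Rational(-1, 8971))), -1) = Pow(Add(Rational(4, 3), Rational(-132, 8971)), -1) = Pow(Rational(35488, 26913), -1) = Rational(26913, 35488)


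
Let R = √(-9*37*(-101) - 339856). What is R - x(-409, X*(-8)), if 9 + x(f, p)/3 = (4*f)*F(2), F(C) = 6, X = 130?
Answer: 29475 + I*√306223 ≈ 29475.0 + 553.37*I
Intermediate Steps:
x(f, p) = -27 + 72*f (x(f, p) = -27 + 3*((4*f)*6) = -27 + 3*(24*f) = -27 + 72*f)
R = I*√306223 (R = √(-333*(-101) - 339856) = √(33633 - 339856) = √(-306223) = I*√306223 ≈ 553.37*I)
R - x(-409, X*(-8)) = I*√306223 - (-27 + 72*(-409)) = I*√306223 - (-27 - 29448) = I*√306223 - 1*(-29475) = I*√306223 + 29475 = 29475 + I*√306223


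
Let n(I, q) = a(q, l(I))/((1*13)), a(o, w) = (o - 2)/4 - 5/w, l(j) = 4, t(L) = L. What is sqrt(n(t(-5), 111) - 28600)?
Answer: I*sqrt(28598) ≈ 169.11*I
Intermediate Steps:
a(o, w) = -1/2 - 5/w + o/4 (a(o, w) = (-2 + o)*(1/4) - 5/w = (-1/2 + o/4) - 5/w = -1/2 - 5/w + o/4)
n(I, q) = -7/52 + q/52 (n(I, q) = ((1/4)*(-20 + 4*(-2 + q))/4)/((1*13)) = ((1/4)*(1/4)*(-20 + (-8 + 4*q)))/13 = ((1/4)*(1/4)*(-28 + 4*q))*(1/13) = (-7/4 + q/4)*(1/13) = -7/52 + q/52)
sqrt(n(t(-5), 111) - 28600) = sqrt((-7/52 + (1/52)*111) - 28600) = sqrt((-7/52 + 111/52) - 28600) = sqrt(2 - 28600) = sqrt(-28598) = I*sqrt(28598)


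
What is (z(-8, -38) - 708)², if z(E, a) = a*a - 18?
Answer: 515524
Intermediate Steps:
z(E, a) = -18 + a² (z(E, a) = a² - 18 = -18 + a²)
(z(-8, -38) - 708)² = ((-18 + (-38)²) - 708)² = ((-18 + 1444) - 708)² = (1426 - 708)² = 718² = 515524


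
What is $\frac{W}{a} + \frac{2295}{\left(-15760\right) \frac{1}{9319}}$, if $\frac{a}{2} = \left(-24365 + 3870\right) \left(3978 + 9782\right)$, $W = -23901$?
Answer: $- \frac{150785073930903}{111112412800} \approx -1357.0$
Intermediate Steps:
$a = -564022400$ ($a = 2 \left(-24365 + 3870\right) \left(3978 + 9782\right) = 2 \left(\left(-20495\right) 13760\right) = 2 \left(-282011200\right) = -564022400$)
$\frac{W}{a} + \frac{2295}{\left(-15760\right) \frac{1}{9319}} = - \frac{23901}{-564022400} + \frac{2295}{\left(-15760\right) \frac{1}{9319}} = \left(-23901\right) \left(- \frac{1}{564022400}\right) + \frac{2295}{\left(-15760\right) \frac{1}{9319}} = \frac{23901}{564022400} + \frac{2295}{- \frac{15760}{9319}} = \frac{23901}{564022400} + 2295 \left(- \frac{9319}{15760}\right) = \frac{23901}{564022400} - \frac{4277421}{3152} = - \frac{150785073930903}{111112412800}$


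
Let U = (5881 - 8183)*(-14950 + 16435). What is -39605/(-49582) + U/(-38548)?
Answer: 21377659135/238910867 ≈ 89.480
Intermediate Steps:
U = -3418470 (U = -2302*1485 = -3418470)
-39605/(-49582) + U/(-38548) = -39605/(-49582) - 3418470/(-38548) = -39605*(-1/49582) - 3418470*(-1/38548) = 39605/49582 + 1709235/19274 = 21377659135/238910867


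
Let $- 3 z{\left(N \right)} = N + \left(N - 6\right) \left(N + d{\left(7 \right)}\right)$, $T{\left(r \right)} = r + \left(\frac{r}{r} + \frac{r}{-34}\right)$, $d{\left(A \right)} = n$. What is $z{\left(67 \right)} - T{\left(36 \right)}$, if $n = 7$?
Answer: $- \frac{26570}{17} \approx -1562.9$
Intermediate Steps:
$d{\left(A \right)} = 7$
$T{\left(r \right)} = 1 + \frac{33 r}{34}$ ($T{\left(r \right)} = r + \left(1 + r \left(- \frac{1}{34}\right)\right) = r - \left(-1 + \frac{r}{34}\right) = 1 + \frac{33 r}{34}$)
$z{\left(N \right)} = - \frac{N}{3} - \frac{\left(-6 + N\right) \left(7 + N\right)}{3}$ ($z{\left(N \right)} = - \frac{N + \left(N - 6\right) \left(N + 7\right)}{3} = - \frac{N + \left(-6 + N\right) \left(7 + N\right)}{3} = - \frac{N}{3} - \frac{\left(-6 + N\right) \left(7 + N\right)}{3}$)
$z{\left(67 \right)} - T{\left(36 \right)} = \left(14 - \frac{134}{3} - \frac{67^{2}}{3}\right) - \left(1 + \frac{33}{34} \cdot 36\right) = \left(14 - \frac{134}{3} - \frac{4489}{3}\right) - \left(1 + \frac{594}{17}\right) = \left(14 - \frac{134}{3} - \frac{4489}{3}\right) - \frac{611}{17} = -1527 - \frac{611}{17} = - \frac{26570}{17}$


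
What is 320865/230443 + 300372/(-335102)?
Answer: 19151939217/38610955093 ≈ 0.49602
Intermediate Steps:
320865/230443 + 300372/(-335102) = 320865*(1/230443) + 300372*(-1/335102) = 320865/230443 - 150186/167551 = 19151939217/38610955093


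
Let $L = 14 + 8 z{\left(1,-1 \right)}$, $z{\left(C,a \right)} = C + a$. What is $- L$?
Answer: $-14$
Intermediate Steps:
$L = 14$ ($L = 14 + 8 \left(1 - 1\right) = 14 + 8 \cdot 0 = 14 + 0 = 14$)
$- L = \left(-1\right) 14 = -14$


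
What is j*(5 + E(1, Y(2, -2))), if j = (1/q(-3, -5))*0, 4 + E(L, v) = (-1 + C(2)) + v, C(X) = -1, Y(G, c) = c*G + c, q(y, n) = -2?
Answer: 0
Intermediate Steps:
Y(G, c) = c + G*c (Y(G, c) = G*c + c = c + G*c)
E(L, v) = -6 + v (E(L, v) = -4 + ((-1 - 1) + v) = -4 + (-2 + v) = -6 + v)
j = 0 (j = (1/(-2))*0 = (1*(-½))*0 = -½*0 = 0)
j*(5 + E(1, Y(2, -2))) = 0*(5 + (-6 - 2*(1 + 2))) = 0*(5 + (-6 - 2*3)) = 0*(5 + (-6 - 6)) = 0*(5 - 12) = 0*(-7) = 0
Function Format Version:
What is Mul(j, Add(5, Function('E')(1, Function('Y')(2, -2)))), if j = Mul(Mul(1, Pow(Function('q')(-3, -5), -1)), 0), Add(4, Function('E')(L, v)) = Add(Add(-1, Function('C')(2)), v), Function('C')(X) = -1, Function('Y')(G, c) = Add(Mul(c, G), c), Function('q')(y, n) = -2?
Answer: 0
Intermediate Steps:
Function('Y')(G, c) = Add(c, Mul(G, c)) (Function('Y')(G, c) = Add(Mul(G, c), c) = Add(c, Mul(G, c)))
Function('E')(L, v) = Add(-6, v) (Function('E')(L, v) = Add(-4, Add(Add(-1, -1), v)) = Add(-4, Add(-2, v)) = Add(-6, v))
j = 0 (j = Mul(Mul(1, Pow(-2, -1)), 0) = Mul(Mul(1, Rational(-1, 2)), 0) = Mul(Rational(-1, 2), 0) = 0)
Mul(j, Add(5, Function('E')(1, Function('Y')(2, -2)))) = Mul(0, Add(5, Add(-6, Mul(-2, Add(1, 2))))) = Mul(0, Add(5, Add(-6, Mul(-2, 3)))) = Mul(0, Add(5, Add(-6, -6))) = Mul(0, Add(5, -12)) = Mul(0, -7) = 0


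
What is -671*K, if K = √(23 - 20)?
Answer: -671*√3 ≈ -1162.2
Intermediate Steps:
K = √3 ≈ 1.7320
-671*K = -671*√3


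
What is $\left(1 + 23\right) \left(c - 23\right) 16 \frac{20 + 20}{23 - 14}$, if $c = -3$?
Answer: $- \frac{133120}{3} \approx -44373.0$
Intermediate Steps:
$\left(1 + 23\right) \left(c - 23\right) 16 \frac{20 + 20}{23 - 14} = \left(1 + 23\right) \left(-3 - 23\right) 16 \frac{20 + 20}{23 - 14} = 24 \left(-26\right) 16 \cdot \frac{40}{9} = \left(-624\right) 16 \cdot 40 \cdot \frac{1}{9} = \left(-9984\right) \frac{40}{9} = - \frac{133120}{3}$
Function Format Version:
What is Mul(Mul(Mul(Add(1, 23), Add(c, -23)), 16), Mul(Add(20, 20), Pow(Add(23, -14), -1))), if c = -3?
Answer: Rational(-133120, 3) ≈ -44373.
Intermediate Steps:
Mul(Mul(Mul(Add(1, 23), Add(c, -23)), 16), Mul(Add(20, 20), Pow(Add(23, -14), -1))) = Mul(Mul(Mul(Add(1, 23), Add(-3, -23)), 16), Mul(Add(20, 20), Pow(Add(23, -14), -1))) = Mul(Mul(Mul(24, -26), 16), Mul(40, Pow(9, -1))) = Mul(Mul(-624, 16), Mul(40, Rational(1, 9))) = Mul(-9984, Rational(40, 9)) = Rational(-133120, 3)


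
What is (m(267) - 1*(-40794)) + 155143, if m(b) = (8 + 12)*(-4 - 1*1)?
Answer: 195837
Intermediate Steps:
m(b) = -100 (m(b) = 20*(-4 - 1) = 20*(-5) = -100)
(m(267) - 1*(-40794)) + 155143 = (-100 - 1*(-40794)) + 155143 = (-100 + 40794) + 155143 = 40694 + 155143 = 195837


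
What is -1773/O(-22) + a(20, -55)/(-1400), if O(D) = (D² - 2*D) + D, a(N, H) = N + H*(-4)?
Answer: -65091/17710 ≈ -3.6754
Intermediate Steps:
a(N, H) = N - 4*H
O(D) = D² - D
-1773/O(-22) + a(20, -55)/(-1400) = -1773*(-1/(22*(-1 - 22))) + (20 - 4*(-55))/(-1400) = -1773/((-22*(-23))) + (20 + 220)*(-1/1400) = -1773/506 + 240*(-1/1400) = -1773*1/506 - 6/35 = -1773/506 - 6/35 = -65091/17710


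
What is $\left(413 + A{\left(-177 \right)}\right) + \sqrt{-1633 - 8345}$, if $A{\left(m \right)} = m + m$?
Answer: $59 + i \sqrt{9978} \approx 59.0 + 99.89 i$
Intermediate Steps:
$A{\left(m \right)} = 2 m$
$\left(413 + A{\left(-177 \right)}\right) + \sqrt{-1633 - 8345} = \left(413 + 2 \left(-177\right)\right) + \sqrt{-1633 - 8345} = \left(413 - 354\right) + \sqrt{-9978} = 59 + i \sqrt{9978}$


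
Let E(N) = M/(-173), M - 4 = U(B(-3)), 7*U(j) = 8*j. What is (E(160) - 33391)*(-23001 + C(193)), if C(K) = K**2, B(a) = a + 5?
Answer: -576139893160/1211 ≈ -4.7576e+8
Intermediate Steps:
B(a) = 5 + a
U(j) = 8*j/7 (U(j) = (8*j)/7 = 8*j/7)
M = 44/7 (M = 4 + 8*(5 - 3)/7 = 4 + (8/7)*2 = 4 + 16/7 = 44/7 ≈ 6.2857)
E(N) = -44/1211 (E(N) = (44/7)/(-173) = (44/7)*(-1/173) = -44/1211)
(E(160) - 33391)*(-23001 + C(193)) = (-44/1211 - 33391)*(-23001 + 193**2) = -40436545*(-23001 + 37249)/1211 = -40436545/1211*14248 = -576139893160/1211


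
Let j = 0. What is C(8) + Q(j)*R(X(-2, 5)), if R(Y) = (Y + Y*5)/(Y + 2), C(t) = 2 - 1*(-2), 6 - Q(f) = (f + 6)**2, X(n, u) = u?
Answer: -872/7 ≈ -124.57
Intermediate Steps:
Q(f) = 6 - (6 + f)**2 (Q(f) = 6 - (f + 6)**2 = 6 - (6 + f)**2)
C(t) = 4 (C(t) = 2 + 2 = 4)
R(Y) = 6*Y/(2 + Y) (R(Y) = (Y + 5*Y)/(2 + Y) = (6*Y)/(2 + Y) = 6*Y/(2 + Y))
C(8) + Q(j)*R(X(-2, 5)) = 4 + (6 - (6 + 0)**2)*(6*5/(2 + 5)) = 4 + (6 - 1*6**2)*(6*5/7) = 4 + (6 - 1*36)*(6*5*(1/7)) = 4 + (6 - 36)*(30/7) = 4 - 30*30/7 = 4 - 900/7 = -872/7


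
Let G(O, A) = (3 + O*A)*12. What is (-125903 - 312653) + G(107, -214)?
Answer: -713296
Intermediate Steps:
G(O, A) = 36 + 12*A*O (G(O, A) = (3 + A*O)*12 = 36 + 12*A*O)
(-125903 - 312653) + G(107, -214) = (-125903 - 312653) + (36 + 12*(-214)*107) = -438556 + (36 - 274776) = -438556 - 274740 = -713296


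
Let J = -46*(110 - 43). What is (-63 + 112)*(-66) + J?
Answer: -6316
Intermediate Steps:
J = -3082 (J = -46*67 = -3082)
(-63 + 112)*(-66) + J = (-63 + 112)*(-66) - 3082 = 49*(-66) - 3082 = -3234 - 3082 = -6316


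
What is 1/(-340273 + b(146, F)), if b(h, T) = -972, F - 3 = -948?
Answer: -1/341245 ≈ -2.9304e-6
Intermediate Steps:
F = -945 (F = 3 - 948 = -945)
1/(-340273 + b(146, F)) = 1/(-340273 - 972) = 1/(-341245) = -1/341245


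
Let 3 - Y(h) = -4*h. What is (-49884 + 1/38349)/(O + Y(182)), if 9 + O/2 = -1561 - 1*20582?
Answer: 1913001515/1670980977 ≈ 1.1448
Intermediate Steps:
O = -44304 (O = -18 + 2*(-1561 - 1*20582) = -18 + 2*(-1561 - 20582) = -18 + 2*(-22143) = -18 - 44286 = -44304)
Y(h) = 3 + 4*h (Y(h) = 3 - (-4)*h = 3 + 4*h)
(-49884 + 1/38349)/(O + Y(182)) = (-49884 + 1/38349)/(-44304 + (3 + 4*182)) = (-49884 + 1/38349)/(-44304 + (3 + 728)) = -1913001515/(38349*(-44304 + 731)) = -1913001515/38349/(-43573) = -1913001515/38349*(-1/43573) = 1913001515/1670980977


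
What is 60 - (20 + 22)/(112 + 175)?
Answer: 2454/41 ≈ 59.854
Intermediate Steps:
60 - (20 + 22)/(112 + 175) = 60 - 42/287 = 60 - 1*6/41 = 60 - 6/41 = 2454/41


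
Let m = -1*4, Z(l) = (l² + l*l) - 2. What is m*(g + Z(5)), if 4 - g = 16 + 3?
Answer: -132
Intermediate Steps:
Z(l) = -2 + 2*l² (Z(l) = (l² + l²) - 2 = 2*l² - 2 = -2 + 2*l²)
g = -15 (g = 4 - (16 + 3) = 4 - 1*19 = 4 - 19 = -15)
m = -4
m*(g + Z(5)) = -4*(-15 + (-2 + 2*5²)) = -4*(-15 + (-2 + 2*25)) = -4*(-15 + (-2 + 50)) = -4*(-15 + 48) = -4*33 = -132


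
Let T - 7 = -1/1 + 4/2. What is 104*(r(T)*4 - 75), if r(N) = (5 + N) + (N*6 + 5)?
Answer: 19656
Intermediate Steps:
T = 8 (T = 7 + (-1/1 + 4/2) = 7 + (-1*1 + 4*(1/2)) = 7 + (-1 + 2) = 7 + 1 = 8)
r(N) = 10 + 7*N (r(N) = (5 + N) + (6*N + 5) = (5 + N) + (5 + 6*N) = 10 + 7*N)
104*(r(T)*4 - 75) = 104*((10 + 7*8)*4 - 75) = 104*((10 + 56)*4 - 75) = 104*(66*4 - 75) = 104*(264 - 75) = 104*189 = 19656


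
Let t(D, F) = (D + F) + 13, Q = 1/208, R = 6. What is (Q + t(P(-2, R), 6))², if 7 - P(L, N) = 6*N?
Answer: 4322241/43264 ≈ 99.904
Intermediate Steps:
P(L, N) = 7 - 6*N
Q = 1/208 ≈ 0.0048077
t(D, F) = 13 + D + F
(Q + t(P(-2, R), 6))² = (1/208 + (13 + (7 - 6*6) + 6))² = (1/208 + (13 + (7 - 36) + 6))² = (1/208 + (13 - 29 + 6))² = (1/208 - 10)² = (-2079/208)² = 4322241/43264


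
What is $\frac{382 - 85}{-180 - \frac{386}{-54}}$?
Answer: $- \frac{8019}{4667} \approx -1.7182$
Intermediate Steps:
$\frac{382 - 85}{-180 - \frac{386}{-54}} = \frac{297}{-180 - - \frac{193}{27}} = \frac{297}{-180 + \frac{193}{27}} = \frac{297}{- \frac{4667}{27}} = 297 \left(- \frac{27}{4667}\right) = - \frac{8019}{4667}$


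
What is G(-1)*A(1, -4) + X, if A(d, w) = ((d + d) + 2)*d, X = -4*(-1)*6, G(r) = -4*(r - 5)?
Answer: 120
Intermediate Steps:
G(r) = 20 - 4*r (G(r) = -4*(-5 + r) = 20 - 4*r)
X = 24 (X = 4*6 = 24)
A(d, w) = d*(2 + 2*d) (A(d, w) = (2*d + 2)*d = (2 + 2*d)*d = d*(2 + 2*d))
G(-1)*A(1, -4) + X = (20 - 4*(-1))*(2*1*(1 + 1)) + 24 = (20 + 4)*(2*1*2) + 24 = 24*4 + 24 = 96 + 24 = 120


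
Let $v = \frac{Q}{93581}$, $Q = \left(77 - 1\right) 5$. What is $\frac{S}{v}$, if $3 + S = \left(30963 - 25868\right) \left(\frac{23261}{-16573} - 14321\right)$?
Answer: $- \frac{113174588612196569}{6297740} \approx -1.7971 \cdot 10^{10}$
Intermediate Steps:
$Q = 380$ ($Q = 76 \cdot 5 = 380$)
$S = - \frac{1209375713149}{16573}$ ($S = -3 + \left(30963 - 25868\right) \left(\frac{23261}{-16573} - 14321\right) = -3 + 5095 \left(23261 \left(- \frac{1}{16573}\right) - 14321\right) = -3 + 5095 \left(- \frac{23261}{16573} - 14321\right) = -3 + 5095 \left(- \frac{237365194}{16573}\right) = -3 - \frac{1209375663430}{16573} = - \frac{1209375713149}{16573} \approx -7.2973 \cdot 10^{7}$)
$v = \frac{380}{93581} \approx 0.0040607$
$\frac{S}{v} = - \frac{1209375713149}{16573 \cdot \frac{380}{93581}} = \left(- \frac{1209375713149}{16573}\right) \frac{93581}{380} = - \frac{113174588612196569}{6297740}$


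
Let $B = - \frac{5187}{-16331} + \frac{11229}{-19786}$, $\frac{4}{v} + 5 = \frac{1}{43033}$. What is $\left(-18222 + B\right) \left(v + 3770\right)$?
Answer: $- \frac{170542860088623218679}{2483032257758} \approx -6.8683 \cdot 10^{7}$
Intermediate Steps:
$v = - \frac{43033}{53791}$ ($v = \frac{4}{-5 + \frac{1}{43033}} = \frac{4}{- \frac{215164}{43033}} = 4 \left(- \frac{43033}{215164}\right) = - \frac{43033}{53791} \approx -0.8$)
$B = - \frac{11535831}{46160738}$ ($B = \left(-5187\right) \left(- \frac{1}{16331}\right) + 11229 \left(- \frac{1}{19786}\right) = \frac{741}{2333} - \frac{11229}{19786} = - \frac{11535831}{46160738} \approx -0.24991$)
$\left(-18222 + B\right) \left(v + 3770\right) = \left(-18222 - \frac{11535831}{46160738}\right) \left(- \frac{43033}{53791} + 3770\right) = \left(- \frac{841152503667}{46160738}\right) \frac{202749037}{53791} = - \frac{170542860088623218679}{2483032257758}$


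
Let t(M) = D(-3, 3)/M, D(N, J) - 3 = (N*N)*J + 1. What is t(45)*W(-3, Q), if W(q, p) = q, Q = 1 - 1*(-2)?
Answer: -31/15 ≈ -2.0667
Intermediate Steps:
Q = 3 (Q = 1 + 2 = 3)
D(N, J) = 4 + J*N² (D(N, J) = 3 + ((N*N)*J + 1) = 3 + (N²*J + 1) = 3 + (J*N² + 1) = 3 + (1 + J*N²) = 4 + J*N²)
t(M) = 31/M (t(M) = (4 + 3*(-3)²)/M = (4 + 3*9)/M = (4 + 27)/M = 31/M)
t(45)*W(-3, Q) = (31/45)*(-3) = -31/15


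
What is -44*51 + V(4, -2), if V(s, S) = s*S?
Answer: -2252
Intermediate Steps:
V(s, S) = S*s
-44*51 + V(4, -2) = -44*51 - 2*4 = -2244 - 8 = -2252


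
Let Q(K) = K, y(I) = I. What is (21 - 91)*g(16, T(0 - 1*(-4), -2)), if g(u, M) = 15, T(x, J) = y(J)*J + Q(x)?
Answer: -1050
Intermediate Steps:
T(x, J) = x + J² (T(x, J) = J*J + x = J² + x = x + J²)
(21 - 91)*g(16, T(0 - 1*(-4), -2)) = (21 - 91)*15 = -70*15 = -1050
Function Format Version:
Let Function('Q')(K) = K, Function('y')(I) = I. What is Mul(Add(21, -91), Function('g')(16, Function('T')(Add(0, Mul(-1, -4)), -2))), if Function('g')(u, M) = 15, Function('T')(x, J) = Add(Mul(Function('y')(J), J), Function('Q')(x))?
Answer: -1050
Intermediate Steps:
Function('T')(x, J) = Add(x, Pow(J, 2)) (Function('T')(x, J) = Add(Mul(J, J), x) = Add(Pow(J, 2), x) = Add(x, Pow(J, 2)))
Mul(Add(21, -91), Function('g')(16, Function('T')(Add(0, Mul(-1, -4)), -2))) = Mul(Add(21, -91), 15) = Mul(-70, 15) = -1050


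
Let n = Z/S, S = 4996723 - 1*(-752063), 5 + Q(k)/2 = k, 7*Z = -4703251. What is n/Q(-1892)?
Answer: 671893/21810894084 ≈ 3.0805e-5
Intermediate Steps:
Z = -671893 (Z = (1/7)*(-4703251) = -671893)
Q(k) = -10 + 2*k
S = 5748786 (S = 4996723 + 752063 = 5748786)
n = -671893/5748786 ≈ -0.11688
n/Q(-1892) = -671893/(5748786*(-10 + 2*(-1892))) = -671893/(5748786*(-10 - 3784)) = -671893/5748786/(-3794) = -671893/5748786*(-1/3794) = 671893/21810894084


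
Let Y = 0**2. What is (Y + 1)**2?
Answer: 1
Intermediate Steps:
Y = 0
(Y + 1)**2 = (0 + 1)**2 = 1**2 = 1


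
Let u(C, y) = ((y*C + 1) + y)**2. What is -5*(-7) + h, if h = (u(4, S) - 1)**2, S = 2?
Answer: 14435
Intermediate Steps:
u(C, y) = (1 + y + C*y)**2 (u(C, y) = ((C*y + 1) + y)**2 = ((1 + C*y) + y)**2 = (1 + y + C*y)**2)
h = 14400 (h = ((1 + 2 + 4*2)**2 - 1)**2 = ((1 + 2 + 8)**2 - 1)**2 = (11**2 - 1)**2 = (121 - 1)**2 = 120**2 = 14400)
-5*(-7) + h = -5*(-7) + 14400 = 35 + 14400 = 14435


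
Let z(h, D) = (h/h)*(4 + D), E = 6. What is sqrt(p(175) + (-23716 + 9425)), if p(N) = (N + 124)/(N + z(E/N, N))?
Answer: I*sqrt(1790785110)/354 ≈ 119.54*I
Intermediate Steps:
z(h, D) = 4 + D (z(h, D) = 1*(4 + D) = 4 + D)
p(N) = (124 + N)/(4 + 2*N) (p(N) = (N + 124)/(N + (4 + N)) = (124 + N)/(4 + 2*N))
sqrt(p(175) + (-23716 + 9425)) = sqrt((124 + 175)/(2*(2 + 175)) + (-23716 + 9425)) = sqrt((1/2)*299/177 - 14291) = sqrt((1/2)*(1/177)*299 - 14291) = sqrt(299/354 - 14291) = sqrt(-5058715/354) = I*sqrt(1790785110)/354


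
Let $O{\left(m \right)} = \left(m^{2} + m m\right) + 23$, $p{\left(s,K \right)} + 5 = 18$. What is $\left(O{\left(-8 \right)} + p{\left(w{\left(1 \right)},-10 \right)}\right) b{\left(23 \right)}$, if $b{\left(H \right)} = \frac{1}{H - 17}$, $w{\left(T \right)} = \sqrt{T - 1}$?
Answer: $\frac{82}{3} \approx 27.333$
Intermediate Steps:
$w{\left(T \right)} = \sqrt{-1 + T}$
$p{\left(s,K \right)} = 13$ ($p{\left(s,K \right)} = -5 + 18 = 13$)
$b{\left(H \right)} = \frac{1}{-17 + H}$
$O{\left(m \right)} = 23 + 2 m^{2}$ ($O{\left(m \right)} = \left(m^{2} + m^{2}\right) + 23 = 2 m^{2} + 23 = 23 + 2 m^{2}$)
$\left(O{\left(-8 \right)} + p{\left(w{\left(1 \right)},-10 \right)}\right) b{\left(23 \right)} = \frac{\left(23 + 2 \left(-8\right)^{2}\right) + 13}{-17 + 23} = \frac{\left(23 + 2 \cdot 64\right) + 13}{6} = \left(\left(23 + 128\right) + 13\right) \frac{1}{6} = \left(151 + 13\right) \frac{1}{6} = 164 \cdot \frac{1}{6} = \frac{82}{3}$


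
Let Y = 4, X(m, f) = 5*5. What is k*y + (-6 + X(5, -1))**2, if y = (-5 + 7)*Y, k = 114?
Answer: 1273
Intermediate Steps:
X(m, f) = 25
y = 8 (y = (-5 + 7)*4 = 2*4 = 8)
k*y + (-6 + X(5, -1))**2 = 114*8 + (-6 + 25)**2 = 912 + 19**2 = 912 + 361 = 1273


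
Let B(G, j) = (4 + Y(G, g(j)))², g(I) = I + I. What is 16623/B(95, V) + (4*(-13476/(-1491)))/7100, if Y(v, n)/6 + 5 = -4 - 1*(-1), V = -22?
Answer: 14673091537/1707890800 ≈ 8.5914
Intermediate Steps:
g(I) = 2*I
Y(v, n) = -48 (Y(v, n) = -30 + 6*(-4 - 1*(-1)) = -30 + 6*(-4 + 1) = -30 + 6*(-3) = -30 - 18 = -48)
B(G, j) = 1936 (B(G, j) = (4 - 48)² = (-44)² = 1936)
16623/B(95, V) + (4*(-13476/(-1491)))/7100 = 16623/1936 + (4*(-13476/(-1491)))/7100 = 16623*(1/1936) + (4*(-13476*(-1/1491)))*(1/7100) = 16623/1936 + (4*(4492/497))*(1/7100) = 16623/1936 + (17968/497)*(1/7100) = 16623/1936 + 4492/882175 = 14673091537/1707890800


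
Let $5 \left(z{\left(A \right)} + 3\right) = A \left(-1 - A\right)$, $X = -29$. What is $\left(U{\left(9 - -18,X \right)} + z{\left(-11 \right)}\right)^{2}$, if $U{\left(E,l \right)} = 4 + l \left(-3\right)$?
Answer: $4356$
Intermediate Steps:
$U{\left(E,l \right)} = 4 - 3 l$
$z{\left(A \right)} = -3 + \frac{A \left(-1 - A\right)}{5}$
$\left(U{\left(9 - -18,X \right)} + z{\left(-11 \right)}\right)^{2} = \left(\left(4 - -87\right) - \left(\frac{4}{5} + \frac{121}{5}\right)\right)^{2} = \left(\left(4 + 87\right) - 25\right)^{2} = \left(91 - 25\right)^{2} = 66^{2} = 4356$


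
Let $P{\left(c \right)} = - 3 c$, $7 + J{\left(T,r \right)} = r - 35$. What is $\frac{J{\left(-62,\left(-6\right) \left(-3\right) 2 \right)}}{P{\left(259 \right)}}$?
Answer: $\frac{2}{259} \approx 0.007722$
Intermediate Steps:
$J{\left(T,r \right)} = -42 + r$ ($J{\left(T,r \right)} = -7 + \left(r - 35\right) = -7 + \left(-35 + r\right) = -42 + r$)
$\frac{J{\left(-62,\left(-6\right) \left(-3\right) 2 \right)}}{P{\left(259 \right)}} = \frac{-42 + \left(-6\right) \left(-3\right) 2}{\left(-3\right) 259} = \frac{-42 + 18 \cdot 2}{-777} = \left(-42 + 36\right) \left(- \frac{1}{777}\right) = \left(-6\right) \left(- \frac{1}{777}\right) = \frac{2}{259}$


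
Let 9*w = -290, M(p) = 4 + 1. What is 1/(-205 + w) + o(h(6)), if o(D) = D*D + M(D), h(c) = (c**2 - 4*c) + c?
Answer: 702406/2135 ≈ 329.00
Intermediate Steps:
M(p) = 5
h(c) = c**2 - 3*c
o(D) = 5 + D**2 (o(D) = D*D + 5 = D**2 + 5 = 5 + D**2)
w = -290/9 (w = (1/9)*(-290) = -290/9 ≈ -32.222)
1/(-205 + w) + o(h(6)) = 1/(-205 - 290/9) + (5 + (6*(-3 + 6))**2) = 1/(-2135/9) + (5 + (6*3)**2) = -9/2135 + (5 + 18**2) = -9/2135 + (5 + 324) = -9/2135 + 329 = 702406/2135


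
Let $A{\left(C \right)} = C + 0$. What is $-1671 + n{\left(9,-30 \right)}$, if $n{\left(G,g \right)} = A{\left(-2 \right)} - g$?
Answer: $-1643$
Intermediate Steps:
$A{\left(C \right)} = C$
$n{\left(G,g \right)} = -2 - g$
$-1671 + n{\left(9,-30 \right)} = -1671 - -28 = -1671 + \left(-2 + 30\right) = -1671 + 28 = -1643$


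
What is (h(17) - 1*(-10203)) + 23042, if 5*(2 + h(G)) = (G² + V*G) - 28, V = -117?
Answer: 164487/5 ≈ 32897.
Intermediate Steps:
h(G) = -38/5 - 117*G/5 + G²/5 (h(G) = -2 + ((G² - 117*G) - 28)/5 = -2 + (-28 + G² - 117*G)/5 = -2 + (-28/5 - 117*G/5 + G²/5) = -38/5 - 117*G/5 + G²/5)
(h(17) - 1*(-10203)) + 23042 = ((-38/5 - 117/5*17 + (⅕)*17²) - 1*(-10203)) + 23042 = ((-38/5 - 1989/5 + (⅕)*289) + 10203) + 23042 = ((-38/5 - 1989/5 + 289/5) + 10203) + 23042 = (-1738/5 + 10203) + 23042 = 49277/5 + 23042 = 164487/5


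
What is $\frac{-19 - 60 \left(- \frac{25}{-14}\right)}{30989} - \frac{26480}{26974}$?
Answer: $- \frac{2883969541}{2925640501} \approx -0.98576$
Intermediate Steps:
$\frac{-19 - 60 \left(- \frac{25}{-14}\right)}{30989} - \frac{26480}{26974} = \left(-19 - 60 \left(\left(-25\right) \left(- \frac{1}{14}\right)\right)\right) \frac{1}{30989} - \frac{13240}{13487} = \left(-19 - \frac{750}{7}\right) \frac{1}{30989} - \frac{13240}{13487} = \left(- \frac{883}{7}\right) \frac{1}{30989} - \frac{13240}{13487} = - \frac{883}{216923} - \frac{13240}{13487} = - \frac{2883969541}{2925640501}$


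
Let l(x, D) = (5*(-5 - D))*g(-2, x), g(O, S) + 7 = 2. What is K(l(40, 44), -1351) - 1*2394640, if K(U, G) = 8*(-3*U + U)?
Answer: -2414240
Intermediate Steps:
g(O, S) = -5 (g(O, S) = -7 + 2 = -5)
l(x, D) = 125 + 25*D (l(x, D) = (5*(-5 - D))*(-5) = (-25 - 5*D)*(-5) = 125 + 25*D)
K(U, G) = -16*U (K(U, G) = 8*(-2*U) = -16*U)
K(l(40, 44), -1351) - 1*2394640 = -16*(125 + 25*44) - 1*2394640 = -16*(125 + 1100) - 2394640 = -16*1225 - 2394640 = -19600 - 2394640 = -2414240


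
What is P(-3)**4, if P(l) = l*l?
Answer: 6561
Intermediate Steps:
P(l) = l**2
P(-3)**4 = ((-3)**2)**4 = 9**4 = 6561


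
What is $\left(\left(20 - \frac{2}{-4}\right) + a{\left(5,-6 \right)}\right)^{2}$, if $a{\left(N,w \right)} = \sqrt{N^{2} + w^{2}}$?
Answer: $\frac{1925}{4} + 41 \sqrt{61} \approx 801.47$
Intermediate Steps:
$\left(\left(20 - \frac{2}{-4}\right) + a{\left(5,-6 \right)}\right)^{2} = \left(\left(20 - \frac{2}{-4}\right) + \sqrt{5^{2} + \left(-6\right)^{2}}\right)^{2} = \left(\left(20 - - \frac{1}{2}\right) + \sqrt{25 + 36}\right)^{2} = \left(\left(20 + \frac{1}{2}\right) + \sqrt{61}\right)^{2} = \left(\frac{41}{2} + \sqrt{61}\right)^{2}$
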